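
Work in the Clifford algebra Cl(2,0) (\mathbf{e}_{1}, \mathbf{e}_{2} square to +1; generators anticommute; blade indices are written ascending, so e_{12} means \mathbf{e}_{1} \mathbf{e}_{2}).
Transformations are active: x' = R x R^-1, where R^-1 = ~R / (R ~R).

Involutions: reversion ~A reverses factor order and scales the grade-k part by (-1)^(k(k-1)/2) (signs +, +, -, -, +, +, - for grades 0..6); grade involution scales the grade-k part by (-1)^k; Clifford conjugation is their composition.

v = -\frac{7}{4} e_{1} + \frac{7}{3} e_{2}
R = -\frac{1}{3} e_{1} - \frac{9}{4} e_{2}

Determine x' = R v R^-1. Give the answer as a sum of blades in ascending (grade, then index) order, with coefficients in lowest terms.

~R = -\frac{1}{3} e_{1} - \frac{9}{4} e_{2}, and R ~R = \frac{745}{144}, so R^-1 = ~R / (\frac{745}{144}).
R v = -\frac{14}{3} - \frac{679}{144} e_{12}
Answer: \frac{7007}{2980} e_{1} + \frac{3857}{2235} e_{2}


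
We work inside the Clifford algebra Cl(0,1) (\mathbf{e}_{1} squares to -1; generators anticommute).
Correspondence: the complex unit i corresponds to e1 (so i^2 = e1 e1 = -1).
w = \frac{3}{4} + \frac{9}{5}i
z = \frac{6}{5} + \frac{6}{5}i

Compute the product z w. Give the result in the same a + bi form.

In blades: z = \frac{6}{5} + \frac{6}{5} e_{1}, w = \frac{3}{4} + \frac{9}{5} e_{1}.
Distribute z over w term by term (generator squares from the signature, products reordered to ascending indices): (\frac{6}{5})*w = \frac{9}{10} + \frac{54}{25} e_{1}; (\frac{6}{5} e_{1})*w = -\frac{54}{25} + \frac{9}{10} e_{1}.
Sum: -\frac{63}{50} + \frac{153}{50} e_{1}; translating back through the correspondence:
Answer: -\frac{63}{50} + \frac{153}{50}i


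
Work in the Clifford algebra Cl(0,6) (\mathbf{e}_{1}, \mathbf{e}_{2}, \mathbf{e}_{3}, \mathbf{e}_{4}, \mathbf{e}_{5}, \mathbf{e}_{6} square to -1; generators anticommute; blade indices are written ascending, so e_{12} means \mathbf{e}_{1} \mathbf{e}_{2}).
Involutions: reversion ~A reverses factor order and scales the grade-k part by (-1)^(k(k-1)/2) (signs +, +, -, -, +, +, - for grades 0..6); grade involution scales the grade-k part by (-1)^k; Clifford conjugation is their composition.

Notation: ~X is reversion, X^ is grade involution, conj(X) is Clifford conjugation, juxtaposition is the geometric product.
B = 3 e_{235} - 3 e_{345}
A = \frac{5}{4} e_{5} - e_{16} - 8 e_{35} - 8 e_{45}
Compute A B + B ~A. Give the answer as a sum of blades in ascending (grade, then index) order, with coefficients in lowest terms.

first term: 24 e_{2} - 24 e_{3} + 24 e_{4} - \frac{15}{4} e_{23} + \frac{15}{4} e_{34} + 24 e_{234} + 3 e_{12356} - 3 e_{13456}
second term: -24 e_{2} + 24 e_{3} - 24 e_{4} - \frac{15}{4} e_{23} + \frac{15}{4} e_{34} + 24 e_{234} - 3 e_{12356} + 3 e_{13456}
Answer: -\frac{15}{2} e_{23} + \frac{15}{2} e_{34} + 48 e_{234}


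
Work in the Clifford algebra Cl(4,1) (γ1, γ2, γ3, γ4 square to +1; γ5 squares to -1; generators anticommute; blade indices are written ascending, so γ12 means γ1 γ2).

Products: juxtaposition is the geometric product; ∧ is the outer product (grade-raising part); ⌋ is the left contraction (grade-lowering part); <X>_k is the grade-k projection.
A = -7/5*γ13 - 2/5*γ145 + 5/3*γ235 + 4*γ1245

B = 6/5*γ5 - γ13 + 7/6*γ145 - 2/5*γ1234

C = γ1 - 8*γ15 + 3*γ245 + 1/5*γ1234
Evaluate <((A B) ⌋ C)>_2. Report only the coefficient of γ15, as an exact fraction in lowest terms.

step 1: -28/15 - 14/3*γ2 + 12/25*γ14 - 2*γ23 + 14/25*γ24 - 8/5*γ35 - 24/5*γ124 - 5/3*γ125 - 42/25*γ135 + 2/3*γ145 - 4/25*γ235 + 61/30*γ345 - 35/18*γ1234 + 4*γ2345
step 2: -7/18 - 28/15*γ1 - 24/25*γ3 - 42/25*γ5 + 14/125*γ13 + 2/5*γ14 + 224/15*γ15 - 12/125*γ23 - 14*γ45 + 14/15*γ134 - 28/5*γ245 - 28/75*γ1234
step 3: 14/125*γ13 + 2/5*γ14 + 224/15*γ15 - 12/125*γ23 - 14*γ45
Answer: 224/15


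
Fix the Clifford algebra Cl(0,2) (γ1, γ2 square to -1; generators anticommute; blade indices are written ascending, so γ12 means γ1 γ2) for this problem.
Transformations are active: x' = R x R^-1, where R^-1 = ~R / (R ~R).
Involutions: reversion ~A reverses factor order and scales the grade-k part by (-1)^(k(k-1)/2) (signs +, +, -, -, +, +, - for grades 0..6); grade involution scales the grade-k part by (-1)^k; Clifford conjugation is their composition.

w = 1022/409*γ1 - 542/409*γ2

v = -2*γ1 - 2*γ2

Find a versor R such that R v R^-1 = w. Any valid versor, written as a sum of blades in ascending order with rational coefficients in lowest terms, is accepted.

Take R = v + w = 204/409*γ1 - 1360/409*γ2. Because q(v) = q(w) = -8, conjugation by R sends v exactly to w.
Answer: 204/409*γ1 - 1360/409*γ2


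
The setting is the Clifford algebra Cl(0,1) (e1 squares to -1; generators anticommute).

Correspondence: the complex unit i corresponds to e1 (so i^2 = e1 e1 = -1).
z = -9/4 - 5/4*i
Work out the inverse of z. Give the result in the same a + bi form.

In blades: z = -9/4 - 5/4*e1.
With qbar = -9/4 + 5/4*e1 (scalar fixed, mapped units negated), z qbar = 53/8 (the sum of squared coefficients), so z^-1 = qbar / (53/8) = -18/53 + 10/53*e1; translating back:
Answer: -18/53 + 10/53*i


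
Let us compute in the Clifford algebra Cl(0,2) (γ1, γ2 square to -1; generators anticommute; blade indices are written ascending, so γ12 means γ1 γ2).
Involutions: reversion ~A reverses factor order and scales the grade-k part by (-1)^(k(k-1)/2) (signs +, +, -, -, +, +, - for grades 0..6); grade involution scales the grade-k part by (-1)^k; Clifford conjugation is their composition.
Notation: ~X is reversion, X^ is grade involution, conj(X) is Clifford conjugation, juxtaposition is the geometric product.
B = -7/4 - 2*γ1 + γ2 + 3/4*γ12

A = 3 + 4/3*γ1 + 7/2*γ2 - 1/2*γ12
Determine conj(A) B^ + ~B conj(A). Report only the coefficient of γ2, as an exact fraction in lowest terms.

first term: -155/24 + 149/24*γ1 + 41/8*γ2 + 233/24*γ12
second term: -97/24 - 139/24*γ1 + 89/8*γ2 + 125/24*γ12
Answer: 65/4


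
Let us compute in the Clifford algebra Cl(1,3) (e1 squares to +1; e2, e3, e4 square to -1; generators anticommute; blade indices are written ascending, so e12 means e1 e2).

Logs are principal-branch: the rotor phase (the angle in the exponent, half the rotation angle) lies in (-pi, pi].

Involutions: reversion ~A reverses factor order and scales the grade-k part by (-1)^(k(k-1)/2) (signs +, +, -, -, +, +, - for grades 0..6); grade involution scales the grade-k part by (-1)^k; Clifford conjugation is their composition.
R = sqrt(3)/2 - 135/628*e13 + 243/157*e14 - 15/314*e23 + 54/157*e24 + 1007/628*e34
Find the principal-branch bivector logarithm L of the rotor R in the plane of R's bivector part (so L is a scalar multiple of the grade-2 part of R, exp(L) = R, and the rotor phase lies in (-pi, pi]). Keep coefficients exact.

The scalar part of R is sqrt(3)/2, which fixes the principal-branch rotor phase; the unit plane is then the bivector part divided by the sine of that phase, and L is that plane scaled by the phase.
Concretely: cos(phase) = sqrt(3)/2 gives phase = ±pi/6, and since phase/sin(phase) is even the sign is immaterial: L = (phase/sin(phase)) * <R>_2 = (pi/3) * <R>_2.
Answer: -45*pi/628*e13 + 81*pi/157*e14 - 5*pi/314*e23 + 18*pi/157*e24 + 1007*pi/1884*e34


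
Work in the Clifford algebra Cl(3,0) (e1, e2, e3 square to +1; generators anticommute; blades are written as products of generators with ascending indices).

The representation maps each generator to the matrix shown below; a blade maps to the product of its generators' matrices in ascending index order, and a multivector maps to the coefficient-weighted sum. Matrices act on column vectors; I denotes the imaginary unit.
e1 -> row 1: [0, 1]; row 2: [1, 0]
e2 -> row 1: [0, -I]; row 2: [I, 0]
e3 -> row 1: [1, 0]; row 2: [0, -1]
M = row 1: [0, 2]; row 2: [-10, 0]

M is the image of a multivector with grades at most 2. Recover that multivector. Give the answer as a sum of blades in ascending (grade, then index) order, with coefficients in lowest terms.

Method: 1, rho(e1), rho(e2), rho(e3) form a trace-orthogonal basis of the 2x2 complex matrices (tr(X Y) = 2 if X = Y, else 0), so M = m0*1 + m1*rho(e1) + m2*rho(e2) + m3*rho(e3) with m0 = tr(M)/2 = 0, m1 = tr(M rho(e1))/2 = -4, m2 = tr(M rho(e2))/2 = 6*I, m3 = tr(M rho(e3))/2 = 0.
Multiplying table entries, the bivector images are rho(e1 e2) = I*rho(e3), rho(e1 e3) = -I*rho(e2), rho(e2 e3) = I*rho(e1); with real blade coefficients the real parts of m0..m3 are the coefficients of 1, e1, e2, e3 and the imaginary parts give the bivectors (e2 e3: Im m1, e1 e3: -Im m2, e1 e2: Im m3).
Answer: -4*e1 - 6*e1 e3


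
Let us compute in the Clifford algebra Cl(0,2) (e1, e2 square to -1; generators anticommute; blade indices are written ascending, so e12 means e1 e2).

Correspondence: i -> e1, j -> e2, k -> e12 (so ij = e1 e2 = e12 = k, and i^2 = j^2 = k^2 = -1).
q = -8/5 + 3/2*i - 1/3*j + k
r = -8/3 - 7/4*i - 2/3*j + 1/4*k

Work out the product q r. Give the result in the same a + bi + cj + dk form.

In blades: q = -8/5 + 3/2*e1 - 1/3*e2 + e12, r = -8/3 - 7/4*e1 - 2/3*e2 + 1/4*e12.
Distribute q over r term by term (generator squares from the signature, products reordered to ascending indices): (-8/5)*r = 64/15 + 14/5*e1 + 16/15*e2 - 2/5*e12; (3/2*e1)*r = 21/8 - 4*e1 - 3/8*e2 - e12; (-1/3*e2)*r = -2/9 - 1/12*e1 + 8/9*e2 - 7/12*e12; (e12)*r = -1/4 + 2/3*e1 - 7/4*e2 - 8/3*e12.
Sum: 2311/360 - 37/60*e1 - 61/360*e2 - 93/20*e12; translating back through the correspondence:
Answer: 2311/360 - 37/60*i - 61/360*j - 93/20*k


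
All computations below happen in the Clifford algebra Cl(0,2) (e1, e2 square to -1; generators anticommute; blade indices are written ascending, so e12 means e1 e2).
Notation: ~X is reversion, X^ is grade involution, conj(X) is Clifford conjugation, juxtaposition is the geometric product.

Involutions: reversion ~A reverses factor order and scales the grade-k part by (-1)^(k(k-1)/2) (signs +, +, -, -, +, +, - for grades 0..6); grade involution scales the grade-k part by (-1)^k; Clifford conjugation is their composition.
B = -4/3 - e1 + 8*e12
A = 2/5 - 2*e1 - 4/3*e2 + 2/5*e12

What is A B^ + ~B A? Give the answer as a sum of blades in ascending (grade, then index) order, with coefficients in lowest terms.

first term: -26/15 - 38/5*e1 + 818/45*e2 + 4*e12
second term: 2/3 - 42/5*e1 + 818/45*e2 - 12/5*e12
Answer: -16/15 - 16*e1 + 1636/45*e2 + 8/5*e12


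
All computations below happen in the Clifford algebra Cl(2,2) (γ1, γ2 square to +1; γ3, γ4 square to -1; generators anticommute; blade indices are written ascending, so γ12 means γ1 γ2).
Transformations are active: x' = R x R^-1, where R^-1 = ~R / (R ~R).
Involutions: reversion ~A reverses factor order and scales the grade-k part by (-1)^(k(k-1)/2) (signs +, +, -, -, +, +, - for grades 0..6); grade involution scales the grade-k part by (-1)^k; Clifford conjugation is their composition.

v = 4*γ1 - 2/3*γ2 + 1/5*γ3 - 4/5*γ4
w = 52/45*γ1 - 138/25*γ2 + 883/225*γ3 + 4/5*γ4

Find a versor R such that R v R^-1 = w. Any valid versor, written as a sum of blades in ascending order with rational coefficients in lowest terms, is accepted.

Sketch: the shared square 3547/225 makes R = v + w = 232/45*γ1 - 464/75*γ2 + 928/225*γ3 the natural versor; its sandwich fixes that direction, negates (v - w)/2, and sends v to w.
Answer: 232/45*γ1 - 464/75*γ2 + 928/225*γ3


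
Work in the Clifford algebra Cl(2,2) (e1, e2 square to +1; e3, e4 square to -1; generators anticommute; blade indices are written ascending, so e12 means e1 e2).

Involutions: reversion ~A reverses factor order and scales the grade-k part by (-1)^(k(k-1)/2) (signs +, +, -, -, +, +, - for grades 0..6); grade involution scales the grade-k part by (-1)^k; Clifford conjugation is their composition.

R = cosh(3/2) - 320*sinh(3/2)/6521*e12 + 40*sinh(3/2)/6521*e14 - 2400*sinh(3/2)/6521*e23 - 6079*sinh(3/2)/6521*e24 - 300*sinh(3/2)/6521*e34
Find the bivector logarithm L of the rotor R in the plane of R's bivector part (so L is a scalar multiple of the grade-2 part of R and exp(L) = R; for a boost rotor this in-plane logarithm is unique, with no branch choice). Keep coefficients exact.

The scalar part of R is cosh(3/2), giving the rapidity magnitude (cosh is even); the bivector part supplies orientation, its quotient by sinh of the rapidity is the plane, and L = rapidity * plane — unique in that plane, since flipping both signs leaves L unchanged.
Concretely: cosh(rapidity) = cosh(3/2) gives rapidity = ±3/2, and since rapidity/sinh(rapidity) is even the sign is immaterial: L = (rapidity/sinh(rapidity)) * <R>_2 = (3/(2*sinh(3/2))) * <R>_2.
Answer: -480/6521*e12 + 60/6521*e14 - 3600/6521*e23 - 18237/13042*e24 - 450/6521*e34


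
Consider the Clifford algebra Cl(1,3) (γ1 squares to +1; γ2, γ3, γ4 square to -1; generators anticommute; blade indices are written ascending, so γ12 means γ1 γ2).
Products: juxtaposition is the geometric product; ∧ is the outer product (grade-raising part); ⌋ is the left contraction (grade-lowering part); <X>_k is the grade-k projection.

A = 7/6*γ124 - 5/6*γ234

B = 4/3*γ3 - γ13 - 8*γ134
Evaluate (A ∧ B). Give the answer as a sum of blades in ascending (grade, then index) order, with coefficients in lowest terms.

step 1: -14/9*γ1234
Answer: -14/9*γ1234


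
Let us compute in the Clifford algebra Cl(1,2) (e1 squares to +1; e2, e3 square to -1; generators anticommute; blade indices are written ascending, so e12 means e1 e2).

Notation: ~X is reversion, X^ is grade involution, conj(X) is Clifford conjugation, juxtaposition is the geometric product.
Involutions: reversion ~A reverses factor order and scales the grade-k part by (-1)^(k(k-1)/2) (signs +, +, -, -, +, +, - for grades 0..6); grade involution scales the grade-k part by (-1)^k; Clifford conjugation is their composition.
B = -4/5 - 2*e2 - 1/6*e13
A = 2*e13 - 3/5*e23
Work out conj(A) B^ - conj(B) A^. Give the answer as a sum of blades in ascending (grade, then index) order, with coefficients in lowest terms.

first term: 1/3 + 6/5*e3 + 1/10*e12 + 8/5*e13 - 12/25*e23 + 4*e123
second term: 1/3 + 6/5*e3 - 1/10*e12 - 8/5*e13 + 12/25*e23 - 4*e123
Answer: 1/5*e12 + 16/5*e13 - 24/25*e23 + 8*e123


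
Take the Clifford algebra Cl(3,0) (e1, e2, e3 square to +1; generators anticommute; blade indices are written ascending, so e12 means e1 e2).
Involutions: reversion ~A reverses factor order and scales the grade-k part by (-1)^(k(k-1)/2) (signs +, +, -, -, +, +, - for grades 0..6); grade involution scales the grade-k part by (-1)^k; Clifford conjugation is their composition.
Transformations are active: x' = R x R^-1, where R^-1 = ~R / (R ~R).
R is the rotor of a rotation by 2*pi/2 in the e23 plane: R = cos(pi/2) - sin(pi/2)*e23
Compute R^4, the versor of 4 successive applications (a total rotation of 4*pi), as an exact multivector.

Half-angle bookkeeping: 4 applications in e23 add up to rotor phase 4*pi/2 = 2*pi, so R^4 = cos(2*pi) - sin(2*pi)*e23.
cos(2*pi) = 1 and sin(2*pi) = 0, so R^4 = 1. The total rotation 4*pi is 2 full turns, so every vector returns to itself, yet the rotor is +1, back on the identity sheet (an even number of 2*pi turns).
Answer: 1


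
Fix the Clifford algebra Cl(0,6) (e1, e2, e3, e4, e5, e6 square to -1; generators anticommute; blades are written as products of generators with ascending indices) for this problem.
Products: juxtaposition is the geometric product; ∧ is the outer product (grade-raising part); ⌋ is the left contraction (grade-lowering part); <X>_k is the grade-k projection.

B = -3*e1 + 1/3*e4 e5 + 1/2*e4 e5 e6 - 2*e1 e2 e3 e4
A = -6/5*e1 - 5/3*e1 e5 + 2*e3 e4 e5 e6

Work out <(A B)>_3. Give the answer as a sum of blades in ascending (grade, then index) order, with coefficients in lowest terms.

step 1: -18/5 + e3 + 5*e5 - 5/9*e1 e4 - 2/3*e3 e6 - 2/5*e1 e4 e5 - 5/6*e1 e4 e6 - 12/5*e2 e3 e4 + 4*e1 e2 e5 e6 - 3/5*e1 e4 e5 e6 - 10/3*e2 e3 e4 e5 - 6*e1 e3 e4 e5 e6
step 2: -2/5*e1 e4 e5 - 5/6*e1 e4 e6 - 12/5*e2 e3 e4
Answer: -2/5*e1 e4 e5 - 5/6*e1 e4 e6 - 12/5*e2 e3 e4


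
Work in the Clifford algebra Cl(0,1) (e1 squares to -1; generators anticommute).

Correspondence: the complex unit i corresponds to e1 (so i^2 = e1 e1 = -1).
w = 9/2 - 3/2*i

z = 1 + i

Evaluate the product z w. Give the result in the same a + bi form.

In blades: z = 1 + e1, w = 9/2 - 3/2*e1.
Distribute z over w term by term (generator squares from the signature, products reordered to ascending indices): (1)*w = 9/2 - 3/2*e1; (e1)*w = 3/2 + 9/2*e1.
Sum: 6 + 3*e1; translating back through the correspondence:
Answer: 6 + 3i


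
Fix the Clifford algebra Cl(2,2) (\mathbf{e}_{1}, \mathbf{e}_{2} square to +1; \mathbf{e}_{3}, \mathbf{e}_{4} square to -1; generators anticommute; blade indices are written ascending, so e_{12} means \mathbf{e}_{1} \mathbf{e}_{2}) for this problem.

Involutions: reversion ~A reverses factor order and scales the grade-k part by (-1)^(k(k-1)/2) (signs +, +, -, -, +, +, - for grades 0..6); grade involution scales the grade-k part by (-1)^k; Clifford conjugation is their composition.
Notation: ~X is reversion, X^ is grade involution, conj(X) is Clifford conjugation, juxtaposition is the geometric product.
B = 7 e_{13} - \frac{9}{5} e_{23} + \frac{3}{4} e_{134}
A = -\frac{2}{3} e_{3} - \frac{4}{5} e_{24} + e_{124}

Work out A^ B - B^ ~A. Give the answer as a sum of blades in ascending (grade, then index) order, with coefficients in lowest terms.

first term: \frac{14}{3} e_{1} - \frac{6}{5} e_{2} + \frac{1}{2} e_{14} - \frac{3}{4} e_{23} + \frac{36}{25} e_{34} - \frac{3}{5} e_{123} + \frac{9}{5} e_{134} + 7 e_{234} + \frac{28}{5} e_{1234}
second term: \frac{14}{3} e_{1} - \frac{6}{5} e_{2} + \frac{1}{2} e_{14} - \frac{3}{4} e_{23} + \frac{36}{25} e_{34} + \frac{3}{5} e_{123} - \frac{9}{5} e_{134} - 7 e_{234} - \frac{28}{5} e_{1234}
Answer: -\frac{6}{5} e_{123} + \frac{18}{5} e_{134} + 14 e_{234} + \frac{56}{5} e_{1234}


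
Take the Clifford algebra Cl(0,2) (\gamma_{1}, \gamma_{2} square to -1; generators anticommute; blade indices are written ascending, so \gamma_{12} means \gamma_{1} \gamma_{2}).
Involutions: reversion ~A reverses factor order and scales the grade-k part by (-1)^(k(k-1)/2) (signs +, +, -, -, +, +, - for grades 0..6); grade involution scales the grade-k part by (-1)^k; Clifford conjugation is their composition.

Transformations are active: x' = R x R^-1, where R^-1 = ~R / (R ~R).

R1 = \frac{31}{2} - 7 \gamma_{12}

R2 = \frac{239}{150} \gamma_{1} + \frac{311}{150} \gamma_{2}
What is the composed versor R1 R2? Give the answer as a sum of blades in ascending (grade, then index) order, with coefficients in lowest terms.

Distribute over the terms of R1 (each basis-blade product reordered to ascending indices, repeated generators contracted through their squares):
(\frac{31}{2}) R2 = \frac{7409}{300} \gamma_{1} + \frac{9641}{300} \gamma_{2}
(-7 \gamma_{12}) R2 = \frac{2177}{150} \gamma_{1} - \frac{1673}{150} \gamma_{2}
Summing the partial products and collecting blades:
Answer: \frac{3921}{100} \gamma_{1} + \frac{1259}{60} \gamma_{2}


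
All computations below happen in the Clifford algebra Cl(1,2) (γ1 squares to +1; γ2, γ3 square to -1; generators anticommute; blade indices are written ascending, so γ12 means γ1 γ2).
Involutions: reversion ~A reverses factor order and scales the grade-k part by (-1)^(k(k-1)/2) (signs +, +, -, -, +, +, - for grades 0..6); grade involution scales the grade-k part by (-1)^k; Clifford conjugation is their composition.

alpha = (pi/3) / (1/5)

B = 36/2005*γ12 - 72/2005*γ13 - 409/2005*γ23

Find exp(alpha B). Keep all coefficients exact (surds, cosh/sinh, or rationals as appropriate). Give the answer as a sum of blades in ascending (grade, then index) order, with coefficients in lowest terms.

B^2 term by term: the squares give (36/2005)^2*(γ12)^2 + (-72/2005)^2*(γ13)^2 + (-409/2005)^2*(γ23)^2 = 1296/4020025*(+1) + 5184/4020025*(+1) + 167281/4020025*(-1) = -1/25 (each basis 2-blade squares to minus the product of its generators' squares); cross terms between blades sharing an index anticommute and cancel. So B^2 = -1/25.
B^2 = -1/25 — a negative square means the series sums to a rotation: l = 1/5, alpha*l = pi/3, so exp(alpha B) = cos(pi/3) + (sin(pi/3)/(1/5))*B = 1/2 + (5*sqrt(3)/2)*B.
Answer: 1/2 + 18*sqrt(3)/401*γ12 - 36*sqrt(3)/401*γ13 - 409*sqrt(3)/802*γ23


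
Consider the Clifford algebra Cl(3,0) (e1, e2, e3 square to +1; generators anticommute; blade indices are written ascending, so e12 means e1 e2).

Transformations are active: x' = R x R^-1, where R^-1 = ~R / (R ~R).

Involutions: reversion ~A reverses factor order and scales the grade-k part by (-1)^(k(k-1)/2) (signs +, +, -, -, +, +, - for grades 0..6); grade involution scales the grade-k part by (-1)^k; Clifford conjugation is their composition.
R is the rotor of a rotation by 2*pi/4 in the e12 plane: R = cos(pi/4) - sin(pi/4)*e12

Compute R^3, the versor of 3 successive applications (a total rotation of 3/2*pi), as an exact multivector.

Rotor phase runs at HALF the rotation angle; powers of one rotor simply add phase, so after 3 steps in e12 the phase is 3*pi/4 = 3*pi/4 and R^3 = cos(3*pi/4) - sin(3*pi/4)*e12.
cos(3*pi/4) = -sqrt(2)/2 and sin(3*pi/4) = sqrt(2)/2, so R^3 = -sqrt(2)/2 - sqrt(2)/2*e12. The net rotation is 3/2*pi; the rotor keeps the half-angle phase exactly.
Answer: -sqrt(2)/2 - sqrt(2)/2*e12


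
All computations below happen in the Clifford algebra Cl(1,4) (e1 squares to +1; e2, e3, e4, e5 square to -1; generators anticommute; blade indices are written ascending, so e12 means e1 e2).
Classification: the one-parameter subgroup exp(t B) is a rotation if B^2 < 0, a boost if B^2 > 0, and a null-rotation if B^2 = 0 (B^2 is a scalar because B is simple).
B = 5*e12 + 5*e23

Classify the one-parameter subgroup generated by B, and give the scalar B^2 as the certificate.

B^2 term by term: the squares give (5)^2*(e12)^2 + (5)^2*(e23)^2 = 25*(+1) + 25*(-1) = 0 (each basis 2-blade squares to minus the product of its generators' squares); cross terms between blades sharing an index anticommute and cancel. So B^2 = 0.
Answer: null-rotation, certificate B^2 = 0. Check the certificate: B^2 = 0, and that sign is decisive whatever form B takes.


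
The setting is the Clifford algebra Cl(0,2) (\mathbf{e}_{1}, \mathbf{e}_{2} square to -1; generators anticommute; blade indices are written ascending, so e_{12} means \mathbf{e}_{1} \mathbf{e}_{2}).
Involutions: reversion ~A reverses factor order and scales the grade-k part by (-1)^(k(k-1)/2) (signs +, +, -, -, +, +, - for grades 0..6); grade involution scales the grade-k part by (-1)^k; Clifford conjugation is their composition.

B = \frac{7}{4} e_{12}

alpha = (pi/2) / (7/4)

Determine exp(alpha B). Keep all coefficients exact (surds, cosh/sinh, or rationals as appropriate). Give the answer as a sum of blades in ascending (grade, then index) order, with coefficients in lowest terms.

B^2 = (\frac{7}{4})^2*(e_{12})^2 = \frac{49}{16}*(-1) = -\frac{49}{16} (a basis 2-blade squares to minus the product of its generators' squares).
B^2 = -\frac{49}{16} — a negative square means the series sums to a rotation: l = \frac{7}{4}, alpha*l = \frac{\pi}{2}, so exp(alpha B) = cos(\frac{\pi}{2}) + (sin(\frac{\pi}{2})/(\frac{7}{4}))*B = 0 + (\frac{4}{7})*B.
Answer: e_{12}


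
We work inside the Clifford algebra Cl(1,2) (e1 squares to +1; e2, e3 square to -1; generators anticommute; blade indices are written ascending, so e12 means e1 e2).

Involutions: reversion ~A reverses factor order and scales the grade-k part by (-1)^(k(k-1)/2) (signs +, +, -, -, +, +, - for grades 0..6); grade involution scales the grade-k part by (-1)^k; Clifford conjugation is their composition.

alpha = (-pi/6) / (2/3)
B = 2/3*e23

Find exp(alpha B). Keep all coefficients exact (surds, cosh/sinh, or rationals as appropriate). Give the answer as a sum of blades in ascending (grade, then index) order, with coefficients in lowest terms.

B^2 = (2/3)^2*(e23)^2 = 4/9*(-1) = -4/9 (a basis 2-blade squares to minus the product of its generators' squares).
B^2 = -4/9 — B^2 < 0, so the exponential closes trigonometrically: l = 2/3, alpha*l = -pi/6, so exp(alpha B) = cos(-pi/6) + (sin(-pi/6)/(2/3))*B = sqrt(3)/2 + (-3/4)*B.
Answer: sqrt(3)/2 - 1/2*e23


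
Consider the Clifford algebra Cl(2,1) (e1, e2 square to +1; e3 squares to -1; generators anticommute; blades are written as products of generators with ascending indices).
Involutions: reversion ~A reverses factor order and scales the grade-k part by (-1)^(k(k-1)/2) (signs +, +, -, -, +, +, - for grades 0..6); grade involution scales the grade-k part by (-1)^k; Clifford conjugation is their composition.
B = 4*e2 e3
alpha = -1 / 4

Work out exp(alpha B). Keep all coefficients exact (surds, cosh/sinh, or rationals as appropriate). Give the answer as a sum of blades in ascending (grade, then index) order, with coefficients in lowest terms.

B^2 = (4)^2*(e2 e3)^2 = 16*(+1) = 16 (a basis 2-blade squares to minus the product of its generators' squares).
B^2 = 16 — a positive square means the series sums to a boost: l = 4, alpha*l = -1, so exp(alpha B) = cosh(-1) + (sinh(-1)/4)*B = cosh(1) + (-sinh(1)/4)*B.
Answer: cosh(1) - sinh(1)*e2 e3


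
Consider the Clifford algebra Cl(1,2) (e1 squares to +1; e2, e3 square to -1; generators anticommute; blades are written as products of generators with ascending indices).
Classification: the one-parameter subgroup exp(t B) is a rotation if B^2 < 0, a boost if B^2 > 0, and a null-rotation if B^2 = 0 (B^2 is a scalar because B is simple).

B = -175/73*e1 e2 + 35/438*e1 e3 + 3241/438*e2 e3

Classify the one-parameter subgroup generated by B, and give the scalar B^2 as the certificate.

B^2 term by term: the squares give (-175/73)^2*(e1 e2)^2 + (35/438)^2*(e1 e3)^2 + (3241/438)^2*(e2 e3)^2 = 30625/5329*(+1) + 1225/191844*(+1) + 10504081/191844*(-1) = -49 (each basis 2-blade squares to minus the product of its generators' squares); cross terms between blades sharing an index anticommute and cancel. So B^2 = -49.
Answer: rotation, certificate B^2 = -49. B^2 = -49 is basis-independent, so its sign is the whole story.


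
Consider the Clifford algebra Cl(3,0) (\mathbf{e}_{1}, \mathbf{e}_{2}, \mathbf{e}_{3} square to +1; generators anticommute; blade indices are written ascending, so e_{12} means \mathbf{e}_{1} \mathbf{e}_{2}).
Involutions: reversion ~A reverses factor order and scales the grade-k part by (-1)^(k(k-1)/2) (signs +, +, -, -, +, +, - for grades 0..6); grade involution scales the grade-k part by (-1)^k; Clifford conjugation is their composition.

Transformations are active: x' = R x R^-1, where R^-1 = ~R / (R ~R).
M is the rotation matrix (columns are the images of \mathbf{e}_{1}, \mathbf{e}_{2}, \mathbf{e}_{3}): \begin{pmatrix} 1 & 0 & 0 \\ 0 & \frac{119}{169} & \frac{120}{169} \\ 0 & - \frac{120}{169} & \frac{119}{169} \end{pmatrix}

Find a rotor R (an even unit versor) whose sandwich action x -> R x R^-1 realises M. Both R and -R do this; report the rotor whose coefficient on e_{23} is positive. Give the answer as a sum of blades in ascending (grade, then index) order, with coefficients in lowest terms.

Method: write R = a + b12*e_{12} + b13*e_{13} + b23*e_{23} with a^2 + b12^2 + b13^2 + b23^2 = 1 (so R^-1 = ~R). Expanding the columns R e_j ~R gives tr M = 4a^2 - 1 and, from the antisymmetric part, M21 - M12 = -4a*b12, M13 - M31 = 4a*b13, M32 - M23 = -4a*b23.
Here tr M = \frac{407}{169}, so a^2 = (1 + tr M)/4 = \frac{144}{169} and a = ±\frac{12}{13}. Taking a = \frac{12}{13}: M21 - M12 = 0, M13 - M31 = 0, M32 - M23 = -\frac{240}{169}, giving b12 = 0, b13 = 0, b23 = \frac{5}{13}, i.e. R = \frac{12}{13} + \frac{5}{13} e_{23}.
Its e_{23} coefficient is already positive.
Answer: \frac{12}{13} + \frac{5}{13} e_{23}. Note: both R and -R realise this M (trace \frac{407}{169}); the covering map identifies them, and the e_{23}-coefficient sign is the tie-breaker.


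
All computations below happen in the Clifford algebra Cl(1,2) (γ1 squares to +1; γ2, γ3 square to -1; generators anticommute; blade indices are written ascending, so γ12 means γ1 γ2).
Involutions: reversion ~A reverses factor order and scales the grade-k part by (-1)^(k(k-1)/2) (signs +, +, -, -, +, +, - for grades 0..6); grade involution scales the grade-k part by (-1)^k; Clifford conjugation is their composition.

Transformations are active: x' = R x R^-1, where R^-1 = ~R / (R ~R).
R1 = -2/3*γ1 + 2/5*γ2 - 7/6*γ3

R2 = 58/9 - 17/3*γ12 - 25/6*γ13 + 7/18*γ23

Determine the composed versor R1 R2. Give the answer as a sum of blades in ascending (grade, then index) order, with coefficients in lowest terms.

Distribute over the terms of R1 (each basis-blade product reordered to ascending indices, repeated generators contracted through their squares):
(-2/3*γ1) R2 = -116/27*γ1 + 34/9*γ2 + 25/9*γ3 - 7/27*γ123
(2/5*γ2) R2 = -34/15*γ1 + 116/45*γ2 - 7/45*γ3 + 5/3*γ123
(-7/6*γ3) R2 = 175/36*γ1 - 49/108*γ2 - 203/27*γ3 + 119/18*γ123
Summing the partial products and collecting blades:
Answer: -919/540*γ1 + 3187/540*γ2 - 661/135*γ3 + 433/54*γ123


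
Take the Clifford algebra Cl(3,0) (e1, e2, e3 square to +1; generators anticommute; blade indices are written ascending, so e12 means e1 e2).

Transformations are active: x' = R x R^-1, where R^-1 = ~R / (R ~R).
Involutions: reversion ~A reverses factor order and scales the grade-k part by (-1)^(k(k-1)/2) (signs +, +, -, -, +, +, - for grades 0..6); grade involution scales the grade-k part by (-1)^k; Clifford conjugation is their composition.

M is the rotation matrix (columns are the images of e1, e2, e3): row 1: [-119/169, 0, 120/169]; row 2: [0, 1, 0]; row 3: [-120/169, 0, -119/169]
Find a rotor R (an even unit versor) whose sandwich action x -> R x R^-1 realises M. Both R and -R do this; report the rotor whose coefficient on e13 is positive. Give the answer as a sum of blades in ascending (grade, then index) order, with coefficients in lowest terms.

Method: write R = a + b12*e12 + b13*e13 + b23*e23 with a^2 + b12^2 + b13^2 + b23^2 = 1 (so R^-1 = ~R). Expanding the columns R e_j ~R gives tr M = 4a^2 - 1 and, from the antisymmetric part, M21 - M12 = -4a*b12, M13 - M31 = 4a*b13, M32 - M23 = -4a*b23.
Here tr M = -69/169, so a^2 = (1 + tr M)/4 = 25/169 and a = ±5/13. Taking a = 5/13: M21 - M12 = 0, M13 - M31 = 240/169, M32 - M23 = 0, giving b12 = 0, b13 = 12/13, b23 = 0, i.e. R = 5/13 + 12/13*e13.
Its e13 coefficient is already positive.
Answer: 5/13 + 12/13*e13. Recall the cover is two-to-one: with M of trace -69/169, both preimages act alike, and the stated e13 sign chooses the sheet.


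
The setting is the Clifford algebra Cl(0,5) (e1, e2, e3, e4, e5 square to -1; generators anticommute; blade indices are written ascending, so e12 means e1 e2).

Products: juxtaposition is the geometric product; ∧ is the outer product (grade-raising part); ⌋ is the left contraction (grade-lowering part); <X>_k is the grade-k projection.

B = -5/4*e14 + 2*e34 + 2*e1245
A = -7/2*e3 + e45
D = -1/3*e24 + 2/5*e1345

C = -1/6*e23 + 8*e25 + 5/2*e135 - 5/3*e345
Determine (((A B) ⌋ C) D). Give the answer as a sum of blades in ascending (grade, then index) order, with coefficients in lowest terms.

step 1: 7*e4 - 2*e12 - 5/4*e15 + 2*e35 - 35/8*e134 - 7*e12345
step 2: -5*e1 - 25/8*e3 - 10/3*e4 - 35/3*e35
step 3: 10/9*e2 - 14/3*e14 + 5/3*e124 + 4/3*e135 - 5/4*e145 - 25/24*e234 + 2*e345 - 35/9*e2345
Answer: 10/9*e2 - 14/3*e14 + 5/3*e124 + 4/3*e135 - 5/4*e145 - 25/24*e234 + 2*e345 - 35/9*e2345


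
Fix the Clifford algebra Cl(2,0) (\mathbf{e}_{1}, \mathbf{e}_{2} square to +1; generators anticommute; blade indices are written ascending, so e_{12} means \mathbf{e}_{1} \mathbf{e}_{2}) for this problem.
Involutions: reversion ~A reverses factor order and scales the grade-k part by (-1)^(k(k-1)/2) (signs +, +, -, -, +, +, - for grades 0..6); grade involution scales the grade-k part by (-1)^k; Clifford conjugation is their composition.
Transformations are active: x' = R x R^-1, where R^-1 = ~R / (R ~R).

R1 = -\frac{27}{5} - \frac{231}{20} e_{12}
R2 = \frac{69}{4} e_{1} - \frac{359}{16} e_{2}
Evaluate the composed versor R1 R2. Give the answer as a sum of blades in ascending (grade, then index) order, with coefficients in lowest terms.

Distribute over the terms of R1 (each basis-blade product reordered to ascending indices, repeated generators contracted through their squares):
(-\frac{27}{5}) R2 = -\frac{1863}{20} e_{1} + \frac{9693}{80} e_{2}
(-\frac{231}{20} e_{12}) R2 = \frac{82929}{320} e_{1} + \frac{15939}{80} e_{2}
Summing the partial products and collecting blades:
Answer: \frac{53121}{320} e_{1} + \frac{1602}{5} e_{2}


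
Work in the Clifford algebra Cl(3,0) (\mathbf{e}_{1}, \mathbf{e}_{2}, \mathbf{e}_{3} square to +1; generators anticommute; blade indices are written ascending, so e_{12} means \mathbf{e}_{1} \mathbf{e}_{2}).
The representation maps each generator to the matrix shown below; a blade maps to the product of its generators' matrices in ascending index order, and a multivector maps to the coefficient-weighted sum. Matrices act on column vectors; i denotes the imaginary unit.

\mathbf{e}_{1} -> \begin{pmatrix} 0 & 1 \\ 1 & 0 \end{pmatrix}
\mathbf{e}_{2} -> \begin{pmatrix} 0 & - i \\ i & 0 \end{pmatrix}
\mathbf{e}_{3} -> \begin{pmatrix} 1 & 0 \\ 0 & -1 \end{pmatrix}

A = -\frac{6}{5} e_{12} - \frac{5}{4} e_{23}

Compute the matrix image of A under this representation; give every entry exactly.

Bivector images (products of the table entries): rho(e_{12}) = rho(\mathbf{e}_{1})rho(\mathbf{e}_{2}) = \begin{pmatrix} i & 0 \\ 0 & - i \end{pmatrix}; rho(e_{23}) = rho(\mathbf{e}_{2})rho(\mathbf{e}_{3}) = \begin{pmatrix} 0 & i \\ i & 0 \end{pmatrix}.
M = (-\frac{6}{5})*rho(e_{12}) + (-\frac{5}{4})*rho(e_{23}), summed entrywise:
Answer: \begin{pmatrix} - \frac{6 i}{5} & - \frac{5 i}{4} \\ - \frac{5 i}{4} & \frac{6 i}{5} \end{pmatrix}


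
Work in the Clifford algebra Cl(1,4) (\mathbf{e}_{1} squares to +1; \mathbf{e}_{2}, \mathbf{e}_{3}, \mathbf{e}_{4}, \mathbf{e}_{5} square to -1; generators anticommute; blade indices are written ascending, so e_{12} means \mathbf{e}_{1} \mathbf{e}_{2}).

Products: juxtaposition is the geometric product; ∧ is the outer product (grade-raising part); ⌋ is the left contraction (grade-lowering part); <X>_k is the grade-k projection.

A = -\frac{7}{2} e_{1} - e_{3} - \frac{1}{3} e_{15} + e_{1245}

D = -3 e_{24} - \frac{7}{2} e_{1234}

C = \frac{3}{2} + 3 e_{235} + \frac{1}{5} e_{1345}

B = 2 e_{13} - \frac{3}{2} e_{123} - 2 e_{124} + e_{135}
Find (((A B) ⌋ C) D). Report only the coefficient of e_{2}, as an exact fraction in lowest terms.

step 1: -2 e_{1} - \frac{20}{3} e_{3} - 2 e_{5} - \frac{3}{2} e_{12} - e_{15} + \frac{21}{4} e_{23} + 7 e_{24} - \frac{25}{6} e_{35} + e_{234} - \frac{1}{2} e_{235} - \frac{2}{3} e_{245} - \frac{3}{2} e_{345} + 2 e_{1234} - 2 e_{2345}
step 2: -\frac{3}{2} + \frac{3}{10} e_{1} + \frac{25}{2} e_{2} - \frac{63}{4} e_{5} - \frac{5}{6} e_{14} + 6 e_{23} - 20 e_{25} - \frac{1}{5} e_{34} - \frac{2}{5} e_{134} - \frac{4}{3} e_{145} - \frac{2}{5} e_{345}
step 3: -\frac{7}{5} e_{2} + \frac{75}{2} e_{4} + \frac{9}{5} e_{12} + 21 e_{14} + \frac{139}{60} e_{23} + \frac{9}{2} e_{24} - 18 e_{34} - 60 e_{45} - \frac{6}{5} e_{123} - \frac{9}{10} e_{124} + \frac{13}{5} e_{125} - \frac{175}{4} e_{134} - \frac{21}{20} e_{234} + \frac{52}{15} e_{235} + \frac{189}{4} e_{245} + \frac{21}{4} e_{1234} + 70 e_{1345} + \frac{441}{8} e_{12345}
Answer: -\frac{7}{5}


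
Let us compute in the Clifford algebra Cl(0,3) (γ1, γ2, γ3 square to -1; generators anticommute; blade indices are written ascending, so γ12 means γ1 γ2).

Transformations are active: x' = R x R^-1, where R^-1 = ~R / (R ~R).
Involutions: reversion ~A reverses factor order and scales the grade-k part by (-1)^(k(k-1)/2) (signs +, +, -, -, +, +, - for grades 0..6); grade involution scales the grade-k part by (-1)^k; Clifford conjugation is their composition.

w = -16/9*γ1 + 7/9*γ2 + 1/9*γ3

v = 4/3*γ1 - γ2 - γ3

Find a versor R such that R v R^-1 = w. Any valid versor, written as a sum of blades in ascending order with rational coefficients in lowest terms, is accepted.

Construction: equal norms (both -34/9) license R = v + w = -4/9*γ1 - 2/9*γ2 - 8/9*γ3 — nothing changes along that direction, while (v - w)/2 changes sign, so v maps onto w.
Answer: -4/9*γ1 - 2/9*γ2 - 8/9*γ3


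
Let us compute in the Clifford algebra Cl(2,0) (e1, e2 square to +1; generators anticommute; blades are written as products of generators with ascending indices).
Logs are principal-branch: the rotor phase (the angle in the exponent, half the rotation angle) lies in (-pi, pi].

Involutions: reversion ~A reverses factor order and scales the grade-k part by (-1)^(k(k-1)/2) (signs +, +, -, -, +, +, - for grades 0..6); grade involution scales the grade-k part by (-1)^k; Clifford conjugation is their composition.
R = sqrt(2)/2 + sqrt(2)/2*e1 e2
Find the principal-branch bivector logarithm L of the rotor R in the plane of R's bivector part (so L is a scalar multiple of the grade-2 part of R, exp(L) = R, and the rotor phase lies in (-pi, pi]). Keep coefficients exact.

The scalar part of R is sqrt(2)/2, so the principal-branch rotor phase is pinned; divide the bivector part by its sine to get the unit plane — L is the phase times that plane.
Concretely: cos(phase) = sqrt(2)/2 gives phase = ±pi/4, and since phase/sin(phase) is even the sign is immaterial: L = (phase/sin(phase)) * <R>_2 = (sqrt(2)*pi/4) * <R>_2.
Answer: pi/4*e1 e2


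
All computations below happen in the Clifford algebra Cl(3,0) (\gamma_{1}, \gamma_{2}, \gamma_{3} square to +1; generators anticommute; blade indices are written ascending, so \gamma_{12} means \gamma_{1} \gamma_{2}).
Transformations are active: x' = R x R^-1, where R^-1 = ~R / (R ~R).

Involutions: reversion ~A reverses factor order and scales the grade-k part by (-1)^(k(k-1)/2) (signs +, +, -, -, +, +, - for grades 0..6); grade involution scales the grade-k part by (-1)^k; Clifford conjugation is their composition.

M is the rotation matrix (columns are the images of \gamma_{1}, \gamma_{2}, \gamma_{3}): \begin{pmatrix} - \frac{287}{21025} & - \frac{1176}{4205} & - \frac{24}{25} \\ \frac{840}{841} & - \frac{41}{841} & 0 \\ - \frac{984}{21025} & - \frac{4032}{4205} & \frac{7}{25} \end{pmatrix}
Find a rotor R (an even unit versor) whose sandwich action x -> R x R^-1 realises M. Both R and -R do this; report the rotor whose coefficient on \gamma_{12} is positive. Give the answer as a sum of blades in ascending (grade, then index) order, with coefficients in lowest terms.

Method: write R = a + b12*\gamma_{12} + b13*\gamma_{13} + b23*\gamma_{23} with a^2 + b12^2 + b13^2 + b23^2 = 1 (so R^-1 = ~R). Expanding the columns R e_j ~R gives tr M = 4a^2 - 1 and, from the antisymmetric part, M21 - M12 = -4a*b12, M13 - M31 = 4a*b13, M32 - M23 = -4a*b23.
Here tr M = \frac{183}{841}, so a^2 = (1 + tr M)/4 = \frac{256}{841} and a = ±\frac{16}{29}. Taking a = \frac{16}{29}: M21 - M12 = \frac{5376}{4205}, M13 - M31 = -\frac{768}{841}, M32 - M23 = -\frac{4032}{4205}, giving b12 = -\frac{84}{145}, b13 = -\frac{12}{29}, b23 = \frac{63}{145}, i.e. R = \frac{16}{29} - \frac{84}{145} \gamma_{12} - \frac{12}{29} \gamma_{13} + \frac{63}{145} \gamma_{23}.
Its \gamma_{12} coefficient is negative, so report the other preimage -R.
Answer: -\frac{16}{29} + \frac{84}{145} \gamma_{12} + \frac{12}{29} \gamma_{13} - \frac{63}{145} \gamma_{23}. Why the constraint matters: R and -R act identically through the sandwich — M has trace \frac{183}{841} either way — so only the sign condition on \gamma_{12} picks one of the two preimages.


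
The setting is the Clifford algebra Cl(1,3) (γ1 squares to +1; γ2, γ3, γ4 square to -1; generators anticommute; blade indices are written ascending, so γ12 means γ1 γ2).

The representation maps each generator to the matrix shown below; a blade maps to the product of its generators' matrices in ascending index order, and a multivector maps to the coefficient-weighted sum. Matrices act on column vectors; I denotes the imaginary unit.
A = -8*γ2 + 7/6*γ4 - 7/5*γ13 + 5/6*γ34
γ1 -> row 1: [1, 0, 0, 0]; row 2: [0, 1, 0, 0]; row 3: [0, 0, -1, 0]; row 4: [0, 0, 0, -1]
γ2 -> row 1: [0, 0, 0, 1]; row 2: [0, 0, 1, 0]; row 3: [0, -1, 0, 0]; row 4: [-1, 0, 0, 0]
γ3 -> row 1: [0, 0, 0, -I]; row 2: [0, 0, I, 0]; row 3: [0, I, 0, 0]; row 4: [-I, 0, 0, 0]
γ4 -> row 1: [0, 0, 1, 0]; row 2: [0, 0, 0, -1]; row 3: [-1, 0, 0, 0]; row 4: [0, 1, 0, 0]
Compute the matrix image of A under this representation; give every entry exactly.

Bivector images (products of the table entries): rho(γ13) = rho(γ1)rho(γ3) = row 1: [0, 0, 0, -I]; row 2: [0, 0, I, 0]; row 3: [0, -I, 0, 0]; row 4: [I, 0, 0, 0]; rho(γ34) = rho(γ3)rho(γ4) = row 1: [0, -I, 0, 0]; row 2: [-I, 0, 0, 0]; row 3: [0, 0, 0, -I]; row 4: [0, 0, -I, 0].
M = (-8)*rho(γ2) + (7/6)*rho(γ4) + (-7/5)*rho(γ13) + (5/6)*rho(γ34), summed entrywise:
Answer: row 1: [0, -5*I/6, 7/6, -8 + 7*I/5]; row 2: [-5*I/6, 0, -8 - 7*I/5, -7/6]; row 3: [-7/6, 8 + 7*I/5, 0, -5*I/6]; row 4: [8 - 7*I/5, 7/6, -5*I/6, 0]
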